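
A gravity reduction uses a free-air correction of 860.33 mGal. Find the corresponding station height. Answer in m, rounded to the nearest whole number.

h = 860.33 / 0.3086 = 2787.85 m

2788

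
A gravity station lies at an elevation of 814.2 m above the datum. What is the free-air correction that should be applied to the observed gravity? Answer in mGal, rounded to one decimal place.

251.3

Free-air correction = 0.3086 × 814.2 = 251.3 mGal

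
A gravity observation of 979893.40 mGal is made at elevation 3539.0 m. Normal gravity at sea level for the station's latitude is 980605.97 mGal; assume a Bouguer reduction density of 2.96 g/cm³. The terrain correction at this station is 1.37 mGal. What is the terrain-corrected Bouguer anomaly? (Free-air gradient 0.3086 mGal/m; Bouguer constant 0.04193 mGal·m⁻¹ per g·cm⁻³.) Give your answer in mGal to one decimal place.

-58.3

Free-air correction = 0.3086 × 3539.0 = 1092.14 mGal
Free-air anomaly = 979893.40 − 980605.97 + (1092.14) = 379.57 mGal
Bouguer slab correction = 0.04193 × 2.96 × 3539.0 = 439.24 mGal
Simple Bouguer anomaly = 379.57 − (439.24) = -59.67 mGal
Complete Bouguer anomaly = -59.67 + 1.37 = -58.30 mGal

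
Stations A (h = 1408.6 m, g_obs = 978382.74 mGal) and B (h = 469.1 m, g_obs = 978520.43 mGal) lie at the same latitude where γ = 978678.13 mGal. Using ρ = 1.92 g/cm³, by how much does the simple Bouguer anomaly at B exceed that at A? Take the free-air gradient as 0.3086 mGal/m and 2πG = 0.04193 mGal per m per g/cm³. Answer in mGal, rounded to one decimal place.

-76.6

Δg_SB(A) = 978382.74 − 978678.13 + 0.3086×1408.6 − 0.04193×1.92×1408.6 = 25.90 mGal
Δg_SB(B) = 978520.43 − 978678.13 + 0.3086×469.1 − 0.04193×1.92×469.1 = -50.70 mGal
Difference = -50.70 − (25.90) = -76.60 mGal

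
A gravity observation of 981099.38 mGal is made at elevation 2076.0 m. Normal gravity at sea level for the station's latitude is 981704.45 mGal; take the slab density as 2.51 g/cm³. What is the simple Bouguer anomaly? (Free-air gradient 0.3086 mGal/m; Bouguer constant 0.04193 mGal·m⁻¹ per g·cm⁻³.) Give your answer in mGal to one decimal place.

-182.9

Free-air correction = 0.3086 × 2076.0 = 640.65 mGal
Free-air anomaly = 981099.38 − 981704.45 + (640.65) = 35.58 mGal
Bouguer slab correction = 0.04193 × 2.51 × 2076.0 = 218.49 mGal
Simple Bouguer anomaly = 35.58 − (218.49) = -182.91 mGal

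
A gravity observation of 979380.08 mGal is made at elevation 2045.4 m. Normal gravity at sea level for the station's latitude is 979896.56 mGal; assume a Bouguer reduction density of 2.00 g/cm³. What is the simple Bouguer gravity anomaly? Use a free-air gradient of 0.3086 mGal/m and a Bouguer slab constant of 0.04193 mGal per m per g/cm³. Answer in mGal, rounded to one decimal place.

-56.8

Free-air correction = 0.3086 × 2045.4 = 631.21 mGal
Free-air anomaly = 979380.08 − 979896.56 + (631.21) = 114.73 mGal
Bouguer slab correction = 0.04193 × 2.00 × 2045.4 = 171.53 mGal
Simple Bouguer anomaly = 114.73 − (171.53) = -56.80 mGal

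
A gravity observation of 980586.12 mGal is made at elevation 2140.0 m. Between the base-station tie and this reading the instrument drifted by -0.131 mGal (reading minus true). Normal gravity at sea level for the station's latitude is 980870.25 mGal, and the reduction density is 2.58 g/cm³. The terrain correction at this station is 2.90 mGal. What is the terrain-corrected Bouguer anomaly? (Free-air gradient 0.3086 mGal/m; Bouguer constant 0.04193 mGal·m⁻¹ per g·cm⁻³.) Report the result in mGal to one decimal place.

147.8

Drift-corrected reading = 980586.12 − (-0.131) = 980586.251 mGal
Free-air correction = 0.3086 × 2140.0 = 660.40 mGal
Free-air anomaly = 980586.251 − 980870.25 + (660.40) = 376.401 mGal
Bouguer slab correction = 0.04193 × 2.58 × 2140.0 = 231.50 mGal
Simple Bouguer anomaly = 376.401 − (231.50) = 144.901 mGal
Complete Bouguer anomaly = 144.901 + 2.90 = 147.801 mGal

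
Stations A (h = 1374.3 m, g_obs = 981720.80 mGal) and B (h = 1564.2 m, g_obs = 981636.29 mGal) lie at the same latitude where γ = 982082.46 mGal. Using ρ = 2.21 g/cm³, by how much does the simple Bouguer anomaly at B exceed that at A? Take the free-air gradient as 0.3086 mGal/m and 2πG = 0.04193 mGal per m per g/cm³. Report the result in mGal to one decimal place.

-43.5

Δg_SB(A) = 981720.80 − 982082.46 + 0.3086×1374.3 − 0.04193×2.21×1374.3 = -64.90 mGal
Δg_SB(B) = 981636.29 − 982082.46 + 0.3086×1564.2 − 0.04193×2.21×1564.2 = -108.40 mGal
Difference = -108.40 − (-64.90) = -43.50 mGal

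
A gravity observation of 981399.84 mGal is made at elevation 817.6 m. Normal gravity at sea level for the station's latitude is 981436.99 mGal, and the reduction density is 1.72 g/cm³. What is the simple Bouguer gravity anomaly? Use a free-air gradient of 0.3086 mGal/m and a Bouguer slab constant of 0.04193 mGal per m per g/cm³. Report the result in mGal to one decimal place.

Free-air correction = 0.3086 × 817.6 = 252.31 mGal
Free-air anomaly = 981399.84 − 981436.99 + (252.31) = 215.16 mGal
Bouguer slab correction = 0.04193 × 1.72 × 817.6 = 58.96 mGal
Simple Bouguer anomaly = 215.16 − (58.96) = 156.20 mGal

156.2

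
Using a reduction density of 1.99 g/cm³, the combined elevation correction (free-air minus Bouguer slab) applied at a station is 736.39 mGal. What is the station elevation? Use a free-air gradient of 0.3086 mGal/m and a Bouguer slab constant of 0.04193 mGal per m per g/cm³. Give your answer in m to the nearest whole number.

Combined gradient = 0.3086 − 0.04193 × 1.99 = 0.2251593 mGal/m
h = 736.39 / 0.2251593 = 3270.53 m

3271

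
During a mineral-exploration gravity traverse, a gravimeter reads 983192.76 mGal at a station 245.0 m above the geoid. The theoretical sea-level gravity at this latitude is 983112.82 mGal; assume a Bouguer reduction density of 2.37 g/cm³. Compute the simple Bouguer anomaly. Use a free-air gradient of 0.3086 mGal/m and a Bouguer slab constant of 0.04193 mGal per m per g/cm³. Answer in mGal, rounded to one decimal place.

Free-air correction = 0.3086 × 245.0 = 75.61 mGal
Free-air anomaly = 983192.76 − 983112.82 + (75.61) = 155.55 mGal
Bouguer slab correction = 0.04193 × 2.37 × 245.0 = 24.35 mGal
Simple Bouguer anomaly = 155.55 − (24.35) = 131.20 mGal

131.2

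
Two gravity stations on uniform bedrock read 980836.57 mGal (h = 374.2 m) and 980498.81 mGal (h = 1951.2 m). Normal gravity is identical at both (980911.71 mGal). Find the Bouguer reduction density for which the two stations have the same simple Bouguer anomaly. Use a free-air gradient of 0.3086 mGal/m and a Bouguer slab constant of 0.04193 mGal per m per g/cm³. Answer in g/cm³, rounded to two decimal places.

2.25

Δg_obs = 980498.81 − 980836.57 = -337.76 mGal over Δh = 1951.2 − 374.2 = 1577.0 m
Equal Bouguer anomalies ⇒ Δg_obs + (0.3086 − 0.04193ρ)·Δh = 0
0.3086 − 0.04193ρ = −Δg_obs/Δh = 0.21418
ρ = (0.3086 − 0.21418) / 0.04193 = 2.25 g/cm³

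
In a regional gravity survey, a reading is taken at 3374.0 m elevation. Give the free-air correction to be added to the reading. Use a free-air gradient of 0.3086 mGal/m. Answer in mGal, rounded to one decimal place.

1041.2

Free-air correction = 0.3086 × 3374.0 = 1041.2 mGal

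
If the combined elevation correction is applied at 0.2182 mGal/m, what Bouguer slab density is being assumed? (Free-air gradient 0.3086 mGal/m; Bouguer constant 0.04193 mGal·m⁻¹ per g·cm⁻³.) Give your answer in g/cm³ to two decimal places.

2.16

0.2182 = 0.3086 − 0.04193 × ρ
ρ = (0.3086 − 0.2182) / 0.04193 = 2.16 g/cm³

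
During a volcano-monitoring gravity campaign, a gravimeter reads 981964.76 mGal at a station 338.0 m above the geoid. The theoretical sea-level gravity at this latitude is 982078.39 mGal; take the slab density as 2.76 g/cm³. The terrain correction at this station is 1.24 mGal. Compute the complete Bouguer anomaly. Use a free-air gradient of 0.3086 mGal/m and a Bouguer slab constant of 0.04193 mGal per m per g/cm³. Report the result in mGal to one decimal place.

Free-air correction = 0.3086 × 338.0 = 104.31 mGal
Free-air anomaly = 981964.76 − 982078.39 + (104.31) = -9.32 mGal
Bouguer slab correction = 0.04193 × 2.76 × 338.0 = 39.12 mGal
Simple Bouguer anomaly = -9.32 − (39.12) = -48.44 mGal
Complete Bouguer anomaly = -48.44 + 1.24 = -47.20 mGal

-47.2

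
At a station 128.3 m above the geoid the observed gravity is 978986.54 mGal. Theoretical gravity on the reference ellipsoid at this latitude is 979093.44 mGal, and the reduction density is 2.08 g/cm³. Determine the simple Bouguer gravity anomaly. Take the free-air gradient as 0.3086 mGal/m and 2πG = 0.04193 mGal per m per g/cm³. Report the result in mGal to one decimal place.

Free-air correction = 0.3086 × 128.3 = 39.59 mGal
Free-air anomaly = 978986.54 − 979093.44 + (39.59) = -67.31 mGal
Bouguer slab correction = 0.04193 × 2.08 × 128.3 = 11.19 mGal
Simple Bouguer anomaly = -67.31 − (11.19) = -78.50 mGal

-78.5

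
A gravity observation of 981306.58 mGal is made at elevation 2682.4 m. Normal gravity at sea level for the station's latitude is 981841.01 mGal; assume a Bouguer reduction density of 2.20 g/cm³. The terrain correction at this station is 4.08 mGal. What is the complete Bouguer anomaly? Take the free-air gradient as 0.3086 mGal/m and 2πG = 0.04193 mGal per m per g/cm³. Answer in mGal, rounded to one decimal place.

Free-air correction = 0.3086 × 2682.4 = 827.79 mGal
Free-air anomaly = 981306.58 − 981841.01 + (827.79) = 293.36 mGal
Bouguer slab correction = 0.04193 × 2.20 × 2682.4 = 247.44 mGal
Simple Bouguer anomaly = 293.36 − (247.44) = 45.92 mGal
Complete Bouguer anomaly = 45.92 + 4.08 = 50.00 mGal

50.0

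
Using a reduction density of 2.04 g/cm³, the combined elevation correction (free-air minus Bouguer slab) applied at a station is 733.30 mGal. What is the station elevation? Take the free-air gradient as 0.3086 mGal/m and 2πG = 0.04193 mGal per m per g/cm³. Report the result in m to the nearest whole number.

3287

Combined gradient = 0.3086 − 0.04193 × 2.04 = 0.2230628 mGal/m
h = 733.30 / 0.2230628 = 3287.42 m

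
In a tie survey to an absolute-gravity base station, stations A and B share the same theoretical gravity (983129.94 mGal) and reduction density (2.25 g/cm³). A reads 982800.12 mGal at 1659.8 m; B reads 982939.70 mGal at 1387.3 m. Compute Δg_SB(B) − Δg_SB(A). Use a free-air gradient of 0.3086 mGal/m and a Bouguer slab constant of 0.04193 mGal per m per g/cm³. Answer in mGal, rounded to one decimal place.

Δg_SB(A) = 982800.12 − 983129.94 + 0.3086×1659.8 − 0.04193×2.25×1659.8 = 25.80 mGal
Δg_SB(B) = 982939.70 − 983129.94 + 0.3086×1387.3 − 0.04193×2.25×1387.3 = 107.00 mGal
Difference = 107.00 − (25.80) = 81.20 mGal

81.2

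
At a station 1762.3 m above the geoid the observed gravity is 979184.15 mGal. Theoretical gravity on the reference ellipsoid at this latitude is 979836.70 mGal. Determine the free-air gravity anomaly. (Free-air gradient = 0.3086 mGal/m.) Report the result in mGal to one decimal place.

-108.7

Free-air correction = 0.3086 × 1762.3 = 543.85 mGal
Free-air anomaly = 979184.15 − 979836.70 + (543.85) = -108.70 mGal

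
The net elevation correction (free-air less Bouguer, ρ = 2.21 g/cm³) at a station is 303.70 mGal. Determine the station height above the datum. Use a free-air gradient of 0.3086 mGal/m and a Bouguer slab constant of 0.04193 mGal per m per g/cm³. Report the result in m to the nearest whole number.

Combined gradient = 0.3086 − 0.04193 × 2.21 = 0.2159347 mGal/m
h = 303.70 / 0.2159347 = 1406.44 m

1406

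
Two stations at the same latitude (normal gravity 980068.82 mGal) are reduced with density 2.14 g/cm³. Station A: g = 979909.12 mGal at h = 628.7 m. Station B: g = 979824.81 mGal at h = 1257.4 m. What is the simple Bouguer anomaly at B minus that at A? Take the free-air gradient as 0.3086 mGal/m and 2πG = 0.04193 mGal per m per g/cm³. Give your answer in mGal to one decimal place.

Δg_SB(A) = 979909.12 − 980068.82 + 0.3086×628.7 − 0.04193×2.14×628.7 = -22.10 mGal
Δg_SB(B) = 979824.81 − 980068.82 + 0.3086×1257.4 − 0.04193×2.14×1257.4 = 31.20 mGal
Difference = 31.20 − (-22.10) = 53.30 mGal

53.3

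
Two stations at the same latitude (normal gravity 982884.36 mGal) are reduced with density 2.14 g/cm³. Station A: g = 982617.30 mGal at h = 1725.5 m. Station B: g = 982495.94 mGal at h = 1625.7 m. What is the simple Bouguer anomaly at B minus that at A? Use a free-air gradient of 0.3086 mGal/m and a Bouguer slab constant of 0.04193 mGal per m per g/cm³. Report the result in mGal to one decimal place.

-143.2

Δg_SB(A) = 982617.30 − 982884.36 + 0.3086×1725.5 − 0.04193×2.14×1725.5 = 110.60 mGal
Δg_SB(B) = 982495.94 − 982884.36 + 0.3086×1625.7 − 0.04193×2.14×1625.7 = -32.60 mGal
Difference = -32.60 − (110.60) = -143.20 mGal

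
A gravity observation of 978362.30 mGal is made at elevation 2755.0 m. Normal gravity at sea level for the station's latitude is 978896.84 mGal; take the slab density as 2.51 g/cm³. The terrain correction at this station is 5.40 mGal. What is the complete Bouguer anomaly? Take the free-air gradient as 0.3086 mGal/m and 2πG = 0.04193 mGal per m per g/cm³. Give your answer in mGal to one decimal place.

Free-air correction = 0.3086 × 2755.0 = 850.19 mGal
Free-air anomaly = 978362.30 − 978896.84 + (850.19) = 315.65 mGal
Bouguer slab correction = 0.04193 × 2.51 × 2755.0 = 289.95 mGal
Simple Bouguer anomaly = 315.65 − (289.95) = 25.70 mGal
Complete Bouguer anomaly = 25.70 + 5.40 = 31.10 mGal

31.1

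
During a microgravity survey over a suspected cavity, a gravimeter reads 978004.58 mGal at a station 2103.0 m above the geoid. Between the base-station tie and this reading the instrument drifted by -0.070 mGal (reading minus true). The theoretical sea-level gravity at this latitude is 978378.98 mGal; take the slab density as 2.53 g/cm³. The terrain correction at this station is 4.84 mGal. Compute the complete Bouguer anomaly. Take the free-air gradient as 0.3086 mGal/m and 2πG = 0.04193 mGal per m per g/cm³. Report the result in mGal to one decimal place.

Drift-corrected reading = 978004.58 − (-0.070) = 978004.650 mGal
Free-air correction = 0.3086 × 2103.0 = 648.99 mGal
Free-air anomaly = 978004.650 − 978378.98 + (648.99) = 274.660 mGal
Bouguer slab correction = 0.04193 × 2.53 × 2103.0 = 223.09 mGal
Simple Bouguer anomaly = 274.660 − (223.09) = 51.570 mGal
Complete Bouguer anomaly = 51.570 + 4.84 = 56.410 mGal

56.4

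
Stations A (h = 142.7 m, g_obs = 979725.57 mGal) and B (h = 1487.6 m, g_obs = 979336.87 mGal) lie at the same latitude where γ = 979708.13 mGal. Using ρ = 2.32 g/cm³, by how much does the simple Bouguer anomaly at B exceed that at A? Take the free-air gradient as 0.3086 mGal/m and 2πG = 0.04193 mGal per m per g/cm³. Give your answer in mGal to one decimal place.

-104.5

Δg_SB(A) = 979725.57 − 979708.13 + 0.3086×142.7 − 0.04193×2.32×142.7 = 47.60 mGal
Δg_SB(B) = 979336.87 − 979708.13 + 0.3086×1487.6 − 0.04193×2.32×1487.6 = -56.90 mGal
Difference = -56.90 − (47.60) = -104.50 mGal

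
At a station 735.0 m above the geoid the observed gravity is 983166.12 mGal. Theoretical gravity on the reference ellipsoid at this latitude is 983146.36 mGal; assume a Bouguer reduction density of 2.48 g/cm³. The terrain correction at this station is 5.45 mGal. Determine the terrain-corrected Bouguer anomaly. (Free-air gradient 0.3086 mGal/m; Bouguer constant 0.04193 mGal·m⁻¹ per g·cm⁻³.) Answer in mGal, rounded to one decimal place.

Free-air correction = 0.3086 × 735.0 = 226.82 mGal
Free-air anomaly = 983166.12 − 983146.36 + (226.82) = 246.58 mGal
Bouguer slab correction = 0.04193 × 2.48 × 735.0 = 76.43 mGal
Simple Bouguer anomaly = 246.58 − (76.43) = 170.15 mGal
Complete Bouguer anomaly = 170.15 + 5.45 = 175.60 mGal

175.6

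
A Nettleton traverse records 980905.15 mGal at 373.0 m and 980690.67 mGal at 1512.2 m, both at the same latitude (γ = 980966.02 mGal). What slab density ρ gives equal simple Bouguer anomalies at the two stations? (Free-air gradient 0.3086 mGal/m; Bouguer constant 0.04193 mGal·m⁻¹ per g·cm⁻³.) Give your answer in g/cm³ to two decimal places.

Δg_obs = 980690.67 − 980905.15 = -214.48 mGal over Δh = 1512.2 − 373.0 = 1139.2 m
Equal Bouguer anomalies ⇒ Δg_obs + (0.3086 − 0.04193ρ)·Δh = 0
0.3086 − 0.04193ρ = −Δg_obs/Δh = 0.18827
ρ = (0.3086 − 0.18827) / 0.04193 = 2.87 g/cm³

2.87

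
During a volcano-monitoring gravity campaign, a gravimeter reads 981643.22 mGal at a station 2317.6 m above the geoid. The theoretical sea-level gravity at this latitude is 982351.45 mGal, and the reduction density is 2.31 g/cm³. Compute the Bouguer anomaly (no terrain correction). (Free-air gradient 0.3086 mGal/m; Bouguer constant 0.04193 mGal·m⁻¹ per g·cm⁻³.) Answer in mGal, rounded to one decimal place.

Free-air correction = 0.3086 × 2317.6 = 715.21 mGal
Free-air anomaly = 981643.22 − 982351.45 + (715.21) = 6.98 mGal
Bouguer slab correction = 0.04193 × 2.31 × 2317.6 = 224.48 mGal
Simple Bouguer anomaly = 6.98 − (224.48) = -217.50 mGal

-217.5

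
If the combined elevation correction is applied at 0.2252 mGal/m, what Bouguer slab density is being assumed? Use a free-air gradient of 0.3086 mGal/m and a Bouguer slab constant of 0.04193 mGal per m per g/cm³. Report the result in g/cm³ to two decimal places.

0.2252 = 0.3086 − 0.04193 × ρ
ρ = (0.3086 − 0.2252) / 0.04193 = 1.99 g/cm³

1.99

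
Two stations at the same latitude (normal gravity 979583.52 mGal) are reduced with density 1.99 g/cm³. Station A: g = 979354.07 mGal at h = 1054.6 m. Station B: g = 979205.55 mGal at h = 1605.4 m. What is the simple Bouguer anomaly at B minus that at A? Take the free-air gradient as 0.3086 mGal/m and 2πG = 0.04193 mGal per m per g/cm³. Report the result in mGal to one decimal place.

-24.5

Δg_SB(A) = 979354.07 − 979583.52 + 0.3086×1054.6 − 0.04193×1.99×1054.6 = 8.00 mGal
Δg_SB(B) = 979205.55 − 979583.52 + 0.3086×1605.4 − 0.04193×1.99×1605.4 = -16.50 mGal
Difference = -16.50 − (8.00) = -24.50 mGal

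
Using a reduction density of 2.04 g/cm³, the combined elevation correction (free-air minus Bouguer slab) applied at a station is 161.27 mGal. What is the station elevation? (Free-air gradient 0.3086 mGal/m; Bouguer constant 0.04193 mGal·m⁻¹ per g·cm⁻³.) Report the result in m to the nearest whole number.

Combined gradient = 0.3086 − 0.04193 × 2.04 = 0.2230628 mGal/m
h = 161.27 / 0.2230628 = 722.98 m

723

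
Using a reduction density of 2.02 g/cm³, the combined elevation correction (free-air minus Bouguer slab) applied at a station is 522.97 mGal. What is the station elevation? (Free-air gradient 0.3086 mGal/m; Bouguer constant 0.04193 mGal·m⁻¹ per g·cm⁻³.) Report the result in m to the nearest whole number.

Combined gradient = 0.3086 − 0.04193 × 2.02 = 0.2239014 mGal/m
h = 522.97 / 0.2239014 = 2335.72 m

2336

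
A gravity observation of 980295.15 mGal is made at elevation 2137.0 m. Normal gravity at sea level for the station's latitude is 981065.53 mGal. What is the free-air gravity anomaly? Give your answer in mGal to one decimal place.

Free-air correction = 0.3086 × 2137.0 = 659.48 mGal
Free-air anomaly = 980295.15 − 981065.53 + (659.48) = -110.90 mGal

-110.9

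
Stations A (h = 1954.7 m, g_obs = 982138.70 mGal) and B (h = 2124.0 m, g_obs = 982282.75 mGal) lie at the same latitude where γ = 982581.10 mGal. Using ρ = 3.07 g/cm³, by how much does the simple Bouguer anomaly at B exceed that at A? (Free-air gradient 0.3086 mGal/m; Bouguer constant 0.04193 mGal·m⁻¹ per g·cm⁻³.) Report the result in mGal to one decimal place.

Δg_SB(A) = 982138.70 − 982581.10 + 0.3086×1954.7 − 0.04193×3.07×1954.7 = -90.80 mGal
Δg_SB(B) = 982282.75 − 982581.10 + 0.3086×2124.0 − 0.04193×3.07×2124.0 = 83.70 mGal
Difference = 83.70 − (-90.80) = 174.50 mGal

174.5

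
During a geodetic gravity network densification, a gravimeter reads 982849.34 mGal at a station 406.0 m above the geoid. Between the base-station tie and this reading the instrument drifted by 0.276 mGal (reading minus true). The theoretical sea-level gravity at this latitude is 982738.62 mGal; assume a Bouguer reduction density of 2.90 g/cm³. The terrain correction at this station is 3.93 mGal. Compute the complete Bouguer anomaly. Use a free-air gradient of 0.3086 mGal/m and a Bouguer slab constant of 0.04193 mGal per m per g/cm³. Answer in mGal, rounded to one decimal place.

190.3

Drift-corrected reading = 982849.34 − (0.276) = 982849.064 mGal
Free-air correction = 0.3086 × 406.0 = 125.29 mGal
Free-air anomaly = 982849.064 − 982738.62 + (125.29) = 235.734 mGal
Bouguer slab correction = 0.04193 × 2.90 × 406.0 = 49.37 mGal
Simple Bouguer anomaly = 235.734 − (49.37) = 186.364 mGal
Complete Bouguer anomaly = 186.364 + 3.93 = 190.294 mGal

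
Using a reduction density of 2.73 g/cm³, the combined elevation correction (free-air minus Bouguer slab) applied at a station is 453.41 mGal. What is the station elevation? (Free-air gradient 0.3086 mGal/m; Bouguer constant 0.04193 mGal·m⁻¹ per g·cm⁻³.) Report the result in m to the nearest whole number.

Combined gradient = 0.3086 − 0.04193 × 2.73 = 0.1941311 mGal/m
h = 453.41 / 0.1941311 = 2335.59 m

2336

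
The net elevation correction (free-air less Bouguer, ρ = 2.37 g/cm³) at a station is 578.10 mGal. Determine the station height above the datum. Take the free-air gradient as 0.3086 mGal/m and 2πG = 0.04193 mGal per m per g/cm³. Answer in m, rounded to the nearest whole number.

2763

Combined gradient = 0.3086 − 0.04193 × 2.37 = 0.2092259 mGal/m
h = 578.10 / 0.2092259 = 2763.04 m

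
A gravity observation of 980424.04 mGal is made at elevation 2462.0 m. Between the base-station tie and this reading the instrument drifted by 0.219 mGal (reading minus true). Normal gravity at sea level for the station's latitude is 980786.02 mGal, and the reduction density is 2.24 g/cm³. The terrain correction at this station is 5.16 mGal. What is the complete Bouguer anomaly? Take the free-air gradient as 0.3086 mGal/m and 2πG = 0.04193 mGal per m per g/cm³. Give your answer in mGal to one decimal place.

Drift-corrected reading = 980424.04 − (0.219) = 980423.821 mGal
Free-air correction = 0.3086 × 2462.0 = 759.77 mGal
Free-air anomaly = 980423.821 − 980786.02 + (759.77) = 397.571 mGal
Bouguer slab correction = 0.04193 × 2.24 × 2462.0 = 231.24 mGal
Simple Bouguer anomaly = 397.571 − (231.24) = 166.331 mGal
Complete Bouguer anomaly = 166.331 + 5.16 = 171.491 mGal

171.5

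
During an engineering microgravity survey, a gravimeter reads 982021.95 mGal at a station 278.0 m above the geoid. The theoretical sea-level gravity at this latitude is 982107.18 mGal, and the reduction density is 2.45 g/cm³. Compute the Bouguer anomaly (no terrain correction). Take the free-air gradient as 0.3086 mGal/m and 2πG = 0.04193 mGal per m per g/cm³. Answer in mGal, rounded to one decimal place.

Free-air correction = 0.3086 × 278.0 = 85.79 mGal
Free-air anomaly = 982021.95 − 982107.18 + (85.79) = 0.56 mGal
Bouguer slab correction = 0.04193 × 2.45 × 278.0 = 28.56 mGal
Simple Bouguer anomaly = 0.56 − (28.56) = -28.00 mGal

-28.0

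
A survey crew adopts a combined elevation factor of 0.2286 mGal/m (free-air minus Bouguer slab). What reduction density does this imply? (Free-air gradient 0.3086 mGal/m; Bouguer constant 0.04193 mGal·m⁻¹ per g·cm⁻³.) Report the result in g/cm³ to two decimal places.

1.91

0.2286 = 0.3086 − 0.04193 × ρ
ρ = (0.3086 − 0.2286) / 0.04193 = 1.91 g/cm³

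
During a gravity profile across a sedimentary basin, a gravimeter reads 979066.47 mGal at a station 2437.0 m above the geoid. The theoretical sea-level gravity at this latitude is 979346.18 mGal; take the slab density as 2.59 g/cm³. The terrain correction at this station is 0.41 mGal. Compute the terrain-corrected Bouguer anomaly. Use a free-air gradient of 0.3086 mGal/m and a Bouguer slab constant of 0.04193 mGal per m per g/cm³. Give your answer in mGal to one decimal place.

Free-air correction = 0.3086 × 2437.0 = 752.06 mGal
Free-air anomaly = 979066.47 − 979346.18 + (752.06) = 472.35 mGal
Bouguer slab correction = 0.04193 × 2.59 × 2437.0 = 264.66 mGal
Simple Bouguer anomaly = 472.35 − (264.66) = 207.69 mGal
Complete Bouguer anomaly = 207.69 + 0.41 = 208.10 mGal

208.1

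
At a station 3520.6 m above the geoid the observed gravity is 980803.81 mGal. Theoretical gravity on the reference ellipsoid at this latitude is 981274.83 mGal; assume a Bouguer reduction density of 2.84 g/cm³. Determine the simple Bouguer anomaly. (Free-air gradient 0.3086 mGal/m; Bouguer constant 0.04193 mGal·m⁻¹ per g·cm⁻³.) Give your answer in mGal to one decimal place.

196.2

Free-air correction = 0.3086 × 3520.6 = 1086.46 mGal
Free-air anomaly = 980803.81 − 981274.83 + (1086.46) = 615.44 mGal
Bouguer slab correction = 0.04193 × 2.84 × 3520.6 = 419.24 mGal
Simple Bouguer anomaly = 615.44 − (419.24) = 196.20 mGal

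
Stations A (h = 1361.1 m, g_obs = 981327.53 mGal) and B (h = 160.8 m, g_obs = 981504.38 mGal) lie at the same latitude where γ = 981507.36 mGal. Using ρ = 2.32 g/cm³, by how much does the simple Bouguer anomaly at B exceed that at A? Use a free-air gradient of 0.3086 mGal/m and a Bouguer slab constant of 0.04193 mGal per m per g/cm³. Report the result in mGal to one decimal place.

-76.8

Δg_SB(A) = 981327.53 − 981507.36 + 0.3086×1361.1 − 0.04193×2.32×1361.1 = 107.80 mGal
Δg_SB(B) = 981504.38 − 981507.36 + 0.3086×160.8 − 0.04193×2.32×160.8 = 31.00 mGal
Difference = 31.00 − (107.80) = -76.80 mGal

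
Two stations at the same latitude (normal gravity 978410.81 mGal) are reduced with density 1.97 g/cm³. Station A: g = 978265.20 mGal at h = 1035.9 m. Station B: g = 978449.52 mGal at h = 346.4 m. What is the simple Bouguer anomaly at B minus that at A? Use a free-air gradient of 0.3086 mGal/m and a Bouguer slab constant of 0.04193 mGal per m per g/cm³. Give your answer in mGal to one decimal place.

Δg_SB(A) = 978265.20 − 978410.81 + 0.3086×1035.9 − 0.04193×1.97×1035.9 = 88.50 mGal
Δg_SB(B) = 978449.52 − 978410.81 + 0.3086×346.4 − 0.04193×1.97×346.4 = 117.00 mGal
Difference = 117.00 − (88.50) = 28.50 mGal

28.5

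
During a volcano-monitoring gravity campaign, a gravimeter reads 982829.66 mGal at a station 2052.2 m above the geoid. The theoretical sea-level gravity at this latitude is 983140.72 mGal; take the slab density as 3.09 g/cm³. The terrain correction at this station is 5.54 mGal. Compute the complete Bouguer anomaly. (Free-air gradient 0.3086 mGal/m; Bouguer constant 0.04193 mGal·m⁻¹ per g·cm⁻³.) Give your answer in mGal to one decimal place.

Free-air correction = 0.3086 × 2052.2 = 633.31 mGal
Free-air anomaly = 982829.66 − 983140.72 + (633.31) = 322.25 mGal
Bouguer slab correction = 0.04193 × 3.09 × 2052.2 = 265.89 mGal
Simple Bouguer anomaly = 322.25 − (265.89) = 56.36 mGal
Complete Bouguer anomaly = 56.36 + 5.54 = 61.90 mGal

61.9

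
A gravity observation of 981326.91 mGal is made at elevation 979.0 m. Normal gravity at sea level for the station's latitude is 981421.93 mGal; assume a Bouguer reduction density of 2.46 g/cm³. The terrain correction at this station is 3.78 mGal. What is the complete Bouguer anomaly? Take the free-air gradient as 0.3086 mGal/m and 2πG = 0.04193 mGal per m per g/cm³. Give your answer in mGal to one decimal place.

109.9

Free-air correction = 0.3086 × 979.0 = 302.12 mGal
Free-air anomaly = 981326.91 − 981421.93 + (302.12) = 207.10 mGal
Bouguer slab correction = 0.04193 × 2.46 × 979.0 = 100.98 mGal
Simple Bouguer anomaly = 207.10 − (100.98) = 106.12 mGal
Complete Bouguer anomaly = 106.12 + 3.78 = 109.90 mGal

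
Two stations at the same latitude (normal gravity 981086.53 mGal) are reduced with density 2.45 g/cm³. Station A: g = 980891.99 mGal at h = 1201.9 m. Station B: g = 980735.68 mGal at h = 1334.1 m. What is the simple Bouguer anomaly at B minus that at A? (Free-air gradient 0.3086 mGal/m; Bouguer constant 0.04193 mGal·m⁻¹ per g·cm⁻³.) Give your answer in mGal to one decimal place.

-129.1

Δg_SB(A) = 980891.99 − 981086.53 + 0.3086×1201.9 − 0.04193×2.45×1201.9 = 52.90 mGal
Δg_SB(B) = 980735.68 − 981086.53 + 0.3086×1334.1 − 0.04193×2.45×1334.1 = -76.20 mGal
Difference = -76.20 − (52.90) = -129.10 mGal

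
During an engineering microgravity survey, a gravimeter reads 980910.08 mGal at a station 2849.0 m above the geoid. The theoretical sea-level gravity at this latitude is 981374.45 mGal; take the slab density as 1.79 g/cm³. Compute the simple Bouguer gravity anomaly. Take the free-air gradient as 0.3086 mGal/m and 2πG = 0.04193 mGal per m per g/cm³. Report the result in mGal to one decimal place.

201.0

Free-air correction = 0.3086 × 2849.0 = 879.20 mGal
Free-air anomaly = 980910.08 − 981374.45 + (879.20) = 414.83 mGal
Bouguer slab correction = 0.04193 × 1.79 × 2849.0 = 213.83 mGal
Simple Bouguer anomaly = 414.83 − (213.83) = 201.00 mGal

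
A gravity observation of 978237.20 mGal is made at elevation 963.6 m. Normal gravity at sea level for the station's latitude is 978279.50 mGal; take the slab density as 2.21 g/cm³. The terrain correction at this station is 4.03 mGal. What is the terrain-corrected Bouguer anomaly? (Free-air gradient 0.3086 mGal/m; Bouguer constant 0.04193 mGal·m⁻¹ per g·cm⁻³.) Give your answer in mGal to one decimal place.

169.8

Free-air correction = 0.3086 × 963.6 = 297.37 mGal
Free-air anomaly = 978237.20 − 978279.50 + (297.37) = 255.07 mGal
Bouguer slab correction = 0.04193 × 2.21 × 963.6 = 89.29 mGal
Simple Bouguer anomaly = 255.07 − (89.29) = 165.78 mGal
Complete Bouguer anomaly = 165.78 + 4.03 = 169.81 mGal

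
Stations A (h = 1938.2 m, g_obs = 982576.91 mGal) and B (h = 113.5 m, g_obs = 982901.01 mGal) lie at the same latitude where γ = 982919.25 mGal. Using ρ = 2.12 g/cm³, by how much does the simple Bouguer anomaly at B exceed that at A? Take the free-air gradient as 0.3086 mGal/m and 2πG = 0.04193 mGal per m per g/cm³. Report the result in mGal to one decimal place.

-76.8

Δg_SB(A) = 982576.91 − 982919.25 + 0.3086×1938.2 − 0.04193×2.12×1938.2 = 83.50 mGal
Δg_SB(B) = 982901.01 − 982919.25 + 0.3086×113.5 − 0.04193×2.12×113.5 = 6.70 mGal
Difference = 6.70 − (83.50) = -76.80 mGal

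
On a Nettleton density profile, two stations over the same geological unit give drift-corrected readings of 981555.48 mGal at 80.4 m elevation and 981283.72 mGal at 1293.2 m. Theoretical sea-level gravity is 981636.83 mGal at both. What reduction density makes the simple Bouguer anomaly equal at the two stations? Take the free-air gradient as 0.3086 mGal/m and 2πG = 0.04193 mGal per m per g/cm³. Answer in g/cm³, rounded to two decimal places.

2.02

Δg_obs = 981283.72 − 981555.48 = -271.76 mGal over Δh = 1293.2 − 80.4 = 1212.8 m
Equal Bouguer anomalies ⇒ Δg_obs + (0.3086 − 0.04193ρ)·Δh = 0
0.3086 − 0.04193ρ = −Δg_obs/Δh = 0.22408
ρ = (0.3086 − 0.22408) / 0.04193 = 2.02 g/cm³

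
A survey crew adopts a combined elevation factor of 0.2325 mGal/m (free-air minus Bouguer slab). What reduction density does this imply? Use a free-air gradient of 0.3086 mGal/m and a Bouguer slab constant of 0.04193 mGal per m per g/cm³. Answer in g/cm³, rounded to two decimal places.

0.2325 = 0.3086 − 0.04193 × ρ
ρ = (0.3086 − 0.2325) / 0.04193 = 1.81 g/cm³

1.81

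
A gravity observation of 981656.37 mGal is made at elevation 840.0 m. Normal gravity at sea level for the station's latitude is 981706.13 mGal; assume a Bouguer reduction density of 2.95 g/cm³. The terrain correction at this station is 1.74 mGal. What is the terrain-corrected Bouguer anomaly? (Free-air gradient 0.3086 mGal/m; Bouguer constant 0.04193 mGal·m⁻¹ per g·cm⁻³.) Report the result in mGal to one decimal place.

107.3

Free-air correction = 0.3086 × 840.0 = 259.22 mGal
Free-air anomaly = 981656.37 − 981706.13 + (259.22) = 209.46 mGal
Bouguer slab correction = 0.04193 × 2.95 × 840.0 = 103.90 mGal
Simple Bouguer anomaly = 209.46 − (103.90) = 105.56 mGal
Complete Bouguer anomaly = 105.56 + 1.74 = 107.30 mGal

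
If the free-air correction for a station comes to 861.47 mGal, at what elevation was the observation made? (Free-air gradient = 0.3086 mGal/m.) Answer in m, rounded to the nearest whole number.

h = 861.47 / 0.3086 = 2791.54 m

2792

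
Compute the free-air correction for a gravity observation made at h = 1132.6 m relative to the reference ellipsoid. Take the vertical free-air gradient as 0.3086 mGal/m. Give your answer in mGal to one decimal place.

349.5

Free-air correction = 0.3086 × 1132.6 = 349.5 mGal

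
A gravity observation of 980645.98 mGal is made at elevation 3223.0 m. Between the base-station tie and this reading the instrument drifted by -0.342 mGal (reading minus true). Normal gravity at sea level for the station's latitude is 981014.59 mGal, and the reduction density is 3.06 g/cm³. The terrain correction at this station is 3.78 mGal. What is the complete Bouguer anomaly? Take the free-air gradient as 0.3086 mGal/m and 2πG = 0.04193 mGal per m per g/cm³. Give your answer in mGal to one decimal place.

Drift-corrected reading = 980645.98 − (-0.342) = 980646.322 mGal
Free-air correction = 0.3086 × 3223.0 = 994.62 mGal
Free-air anomaly = 980646.322 − 981014.59 + (994.62) = 626.352 mGal
Bouguer slab correction = 0.04193 × 3.06 × 3223.0 = 413.53 mGal
Simple Bouguer anomaly = 626.352 − (413.53) = 212.822 mGal
Complete Bouguer anomaly = 212.822 + 3.78 = 216.602 mGal

216.6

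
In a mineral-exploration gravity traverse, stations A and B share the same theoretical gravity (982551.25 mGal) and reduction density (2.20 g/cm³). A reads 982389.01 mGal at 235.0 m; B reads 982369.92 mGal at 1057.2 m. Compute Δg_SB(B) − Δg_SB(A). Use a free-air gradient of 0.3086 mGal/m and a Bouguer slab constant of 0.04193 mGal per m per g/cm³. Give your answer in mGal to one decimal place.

Δg_SB(A) = 982389.01 − 982551.25 + 0.3086×235.0 − 0.04193×2.20×235.0 = -111.40 mGal
Δg_SB(B) = 982369.92 − 982551.25 + 0.3086×1057.2 − 0.04193×2.20×1057.2 = 47.40 mGal
Difference = 47.40 − (-111.40) = 158.80 mGal

158.8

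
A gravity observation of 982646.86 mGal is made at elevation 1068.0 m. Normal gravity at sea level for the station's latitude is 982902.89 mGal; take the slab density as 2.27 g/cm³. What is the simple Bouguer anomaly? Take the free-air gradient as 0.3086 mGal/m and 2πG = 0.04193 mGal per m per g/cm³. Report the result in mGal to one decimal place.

-28.1

Free-air correction = 0.3086 × 1068.0 = 329.58 mGal
Free-air anomaly = 982646.86 − 982902.89 + (329.58) = 73.55 mGal
Bouguer slab correction = 0.04193 × 2.27 × 1068.0 = 101.65 mGal
Simple Bouguer anomaly = 73.55 − (101.65) = -28.10 mGal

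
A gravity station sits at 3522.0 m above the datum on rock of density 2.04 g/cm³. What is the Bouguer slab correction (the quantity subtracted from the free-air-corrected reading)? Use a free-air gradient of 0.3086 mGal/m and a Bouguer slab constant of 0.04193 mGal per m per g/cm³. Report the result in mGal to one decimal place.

Bouguer slab correction = 0.04193 × 2.04 × 3522.0 = 301.3 mGal

301.3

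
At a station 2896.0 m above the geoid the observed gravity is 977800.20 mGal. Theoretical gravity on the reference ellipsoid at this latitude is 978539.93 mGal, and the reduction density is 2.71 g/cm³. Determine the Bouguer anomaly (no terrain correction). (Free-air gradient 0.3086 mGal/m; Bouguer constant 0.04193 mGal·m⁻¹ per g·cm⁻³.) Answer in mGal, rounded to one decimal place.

Free-air correction = 0.3086 × 2896.0 = 893.71 mGal
Free-air anomaly = 977800.20 − 978539.93 + (893.71) = 153.98 mGal
Bouguer slab correction = 0.04193 × 2.71 × 2896.0 = 329.07 mGal
Simple Bouguer anomaly = 153.98 − (329.07) = -175.09 mGal

-175.1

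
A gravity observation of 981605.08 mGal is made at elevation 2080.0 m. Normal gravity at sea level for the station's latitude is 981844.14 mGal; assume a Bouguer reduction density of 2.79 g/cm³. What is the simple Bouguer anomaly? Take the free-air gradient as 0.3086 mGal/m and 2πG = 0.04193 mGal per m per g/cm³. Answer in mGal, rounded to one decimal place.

Free-air correction = 0.3086 × 2080.0 = 641.89 mGal
Free-air anomaly = 981605.08 − 981844.14 + (641.89) = 402.83 mGal
Bouguer slab correction = 0.04193 × 2.79 × 2080.0 = 243.33 mGal
Simple Bouguer anomaly = 402.83 − (243.33) = 159.50 mGal

159.5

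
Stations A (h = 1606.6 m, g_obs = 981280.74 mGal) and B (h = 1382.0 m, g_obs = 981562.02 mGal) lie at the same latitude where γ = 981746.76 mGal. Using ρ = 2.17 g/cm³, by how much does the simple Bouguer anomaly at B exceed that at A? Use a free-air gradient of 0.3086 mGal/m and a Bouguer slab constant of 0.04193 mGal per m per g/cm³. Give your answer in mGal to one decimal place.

Δg_SB(A) = 981280.74 − 981746.76 + 0.3086×1606.6 − 0.04193×2.17×1606.6 = -116.40 mGal
Δg_SB(B) = 981562.02 − 981746.76 + 0.3086×1382.0 − 0.04193×2.17×1382.0 = 116.00 mGal
Difference = 116.00 − (-116.40) = 232.40 mGal

232.4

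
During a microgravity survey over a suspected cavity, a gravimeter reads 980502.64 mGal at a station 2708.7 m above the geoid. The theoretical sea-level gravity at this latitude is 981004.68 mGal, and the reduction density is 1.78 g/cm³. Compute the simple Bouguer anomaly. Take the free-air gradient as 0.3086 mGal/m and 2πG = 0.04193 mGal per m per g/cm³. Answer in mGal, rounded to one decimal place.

Free-air correction = 0.3086 × 2708.7 = 835.90 mGal
Free-air anomaly = 980502.64 − 981004.68 + (835.90) = 333.86 mGal
Bouguer slab correction = 0.04193 × 1.78 × 2708.7 = 202.16 mGal
Simple Bouguer anomaly = 333.86 − (202.16) = 131.70 mGal

131.7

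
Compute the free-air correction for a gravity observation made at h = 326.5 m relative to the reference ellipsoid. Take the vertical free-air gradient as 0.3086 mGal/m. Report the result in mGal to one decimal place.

Free-air correction = 0.3086 × 326.5 = 100.8 mGal

100.8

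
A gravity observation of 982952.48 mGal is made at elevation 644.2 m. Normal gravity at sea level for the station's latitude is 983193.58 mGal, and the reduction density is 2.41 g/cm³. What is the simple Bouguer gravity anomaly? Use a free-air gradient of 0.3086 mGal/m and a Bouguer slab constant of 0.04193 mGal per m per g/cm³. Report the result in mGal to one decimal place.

-107.4

Free-air correction = 0.3086 × 644.2 = 198.80 mGal
Free-air anomaly = 982952.48 − 983193.58 + (198.80) = -42.30 mGal
Bouguer slab correction = 0.04193 × 2.41 × 644.2 = 65.10 mGal
Simple Bouguer anomaly = -42.30 − (65.10) = -107.40 mGal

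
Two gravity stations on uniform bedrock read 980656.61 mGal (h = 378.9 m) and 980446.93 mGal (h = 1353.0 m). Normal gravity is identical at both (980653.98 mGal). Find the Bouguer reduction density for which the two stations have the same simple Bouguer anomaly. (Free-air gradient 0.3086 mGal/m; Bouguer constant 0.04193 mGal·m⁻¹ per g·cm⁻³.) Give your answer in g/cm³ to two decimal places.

2.23

Δg_obs = 980446.93 − 980656.61 = -209.68 mGal over Δh = 1353.0 − 378.9 = 974.1 m
Equal Bouguer anomalies ⇒ Δg_obs + (0.3086 − 0.04193ρ)·Δh = 0
0.3086 − 0.04193ρ = −Δg_obs/Δh = 0.21526
ρ = (0.3086 − 0.21526) / 0.04193 = 2.23 g/cm³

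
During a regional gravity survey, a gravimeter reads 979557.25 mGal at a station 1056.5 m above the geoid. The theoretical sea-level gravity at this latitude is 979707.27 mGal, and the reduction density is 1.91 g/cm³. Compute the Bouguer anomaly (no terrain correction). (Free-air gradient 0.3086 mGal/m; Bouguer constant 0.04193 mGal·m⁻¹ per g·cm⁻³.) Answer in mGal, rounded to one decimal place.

91.4

Free-air correction = 0.3086 × 1056.5 = 326.04 mGal
Free-air anomaly = 979557.25 − 979707.27 + (326.04) = 176.02 mGal
Bouguer slab correction = 0.04193 × 1.91 × 1056.5 = 84.61 mGal
Simple Bouguer anomaly = 176.02 − (84.61) = 91.41 mGal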